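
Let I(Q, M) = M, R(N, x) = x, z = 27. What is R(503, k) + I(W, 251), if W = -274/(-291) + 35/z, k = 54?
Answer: 305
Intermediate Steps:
W = 5861/2619 (W = -274/(-291) + 35/27 = -274*(-1/291) + 35*(1/27) = 274/291 + 35/27 = 5861/2619 ≈ 2.2379)
R(503, k) + I(W, 251) = 54 + 251 = 305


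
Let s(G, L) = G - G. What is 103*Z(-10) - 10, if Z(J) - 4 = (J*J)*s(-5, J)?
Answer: 402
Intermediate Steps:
s(G, L) = 0
Z(J) = 4 (Z(J) = 4 + (J*J)*0 = 4 + J²*0 = 4 + 0 = 4)
103*Z(-10) - 10 = 103*4 - 10 = 412 - 10 = 402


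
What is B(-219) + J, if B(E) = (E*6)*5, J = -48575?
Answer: -55145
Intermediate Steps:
B(E) = 30*E (B(E) = (6*E)*5 = 30*E)
B(-219) + J = 30*(-219) - 48575 = -6570 - 48575 = -55145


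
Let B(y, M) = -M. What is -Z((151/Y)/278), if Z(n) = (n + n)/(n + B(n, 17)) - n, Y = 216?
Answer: 172254911/61288891920 ≈ 0.0028105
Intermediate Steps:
Z(n) = -n + 2*n/(-17 + n) (Z(n) = (n + n)/(n - 1*17) - n = (2*n)/(n - 17) - n = (2*n)/(-17 + n) - n = 2*n/(-17 + n) - n = -n + 2*n/(-17 + n))
-Z((151/Y)/278) = -(151/216)/278*(19 - 151/216/278)/(-17 + (151/216)/278) = -(151*(1/216))*(1/278)*(19 - 151*(1/216)/278)/(-17 + (151*(1/216))*(1/278)) = -(151/216)*(1/278)*(19 - 151/(216*278))/(-17 + (151/216)*(1/278)) = -151*(19 - 1*151/60048)/(60048*(-17 + 151/60048)) = -151*(19 - 151/60048)/(60048*(-1020665/60048)) = -151*(-60048)*1140761/(60048*1020665*60048) = -1*(-172254911/61288891920) = 172254911/61288891920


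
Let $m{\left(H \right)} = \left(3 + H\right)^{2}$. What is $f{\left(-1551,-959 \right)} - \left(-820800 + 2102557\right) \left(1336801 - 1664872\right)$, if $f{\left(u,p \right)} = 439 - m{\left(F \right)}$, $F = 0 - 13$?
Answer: $420507301086$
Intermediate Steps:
$F = -13$ ($F = 0 - 13 = -13$)
$f{\left(u,p \right)} = 339$ ($f{\left(u,p \right)} = 439 - \left(3 - 13\right)^{2} = 439 - \left(-10\right)^{2} = 439 - 100 = 339$)
$f{\left(-1551,-959 \right)} - \left(-820800 + 2102557\right) \left(1336801 - 1664872\right) = 339 - \left(-820800 + 2102557\right) \left(1336801 - 1664872\right) = 339 - 1281757 \left(-328071\right) = 339 - -420507300747 = 339 + 420507300747 = 420507301086$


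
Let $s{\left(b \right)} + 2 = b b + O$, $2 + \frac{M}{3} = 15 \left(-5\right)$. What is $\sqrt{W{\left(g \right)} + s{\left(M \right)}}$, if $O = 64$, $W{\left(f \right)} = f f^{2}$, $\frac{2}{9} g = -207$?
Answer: $\frac{i \sqrt{12931230526}}{4} \approx 28429.0 i$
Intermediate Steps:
$g = - \frac{1863}{2}$ ($g = \frac{9}{2} \left(-207\right) = - \frac{1863}{2} \approx -931.5$)
$W{\left(f \right)} = f^{3}$
$M = -231$ ($M = -6 + 3 \cdot 15 \left(-5\right) = -6 + 3 \left(-75\right) = -6 - 225 = -231$)
$s{\left(b \right)} = 62 + b^{2}$ ($s{\left(b \right)} = -2 + \left(b b + 64\right) = -2 + \left(b^{2} + 64\right) = -2 + \left(64 + b^{2}\right) = 62 + b^{2}$)
$\sqrt{W{\left(g \right)} + s{\left(M \right)}} = \sqrt{\left(- \frac{1863}{2}\right)^{3} + \left(62 + \left(-231\right)^{2}\right)} = \sqrt{- \frac{6466042647}{8} + \left(62 + 53361\right)} = \sqrt{- \frac{6466042647}{8} + 53423} = \sqrt{- \frac{6465615263}{8}} = \frac{i \sqrt{12931230526}}{4}$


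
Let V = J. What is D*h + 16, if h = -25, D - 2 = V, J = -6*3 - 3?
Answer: 491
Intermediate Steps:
J = -21 (J = -18 - 3 = -21)
V = -21
D = -19 (D = 2 - 21 = -19)
D*h + 16 = -19*(-25) + 16 = 475 + 16 = 491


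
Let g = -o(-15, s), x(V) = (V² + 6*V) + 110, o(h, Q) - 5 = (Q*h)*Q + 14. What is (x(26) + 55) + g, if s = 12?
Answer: 3138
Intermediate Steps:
o(h, Q) = 19 + h*Q² (o(h, Q) = 5 + ((Q*h)*Q + 14) = 5 + (h*Q² + 14) = 5 + (14 + h*Q²) = 19 + h*Q²)
x(V) = 110 + V² + 6*V
g = 2141 (g = -(19 - 15*12²) = -(19 - 15*144) = -(19 - 2160) = -1*(-2141) = 2141)
(x(26) + 55) + g = ((110 + 26² + 6*26) + 55) + 2141 = ((110 + 676 + 156) + 55) + 2141 = (942 + 55) + 2141 = 997 + 2141 = 3138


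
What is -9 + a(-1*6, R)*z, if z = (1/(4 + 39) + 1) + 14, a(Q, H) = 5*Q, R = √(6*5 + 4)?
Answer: -19767/43 ≈ -459.70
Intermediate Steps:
R = √34 (R = √(30 + 4) = √34 ≈ 5.8309)
z = 646/43 (z = (1/43 + 1) + 14 = 44/43 + 14 = 646/43 ≈ 15.023)
-9 + a(-1*6, R)*z = -9 + (5*(-1*6))*(646/43) = -9 + (5*(-6))*(646/43) = -9 - 30*646/43 = -9 - 19380/43 = -19767/43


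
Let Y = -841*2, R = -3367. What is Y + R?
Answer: -5049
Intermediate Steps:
Y = -1682
Y + R = -1682 - 3367 = -5049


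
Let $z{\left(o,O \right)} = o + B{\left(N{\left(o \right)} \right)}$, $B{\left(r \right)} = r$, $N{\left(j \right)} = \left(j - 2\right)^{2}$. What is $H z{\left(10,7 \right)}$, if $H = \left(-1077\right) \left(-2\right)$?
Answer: $159396$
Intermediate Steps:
$N{\left(j \right)} = \left(-2 + j\right)^{2}$
$z{\left(o,O \right)} = o + \left(-2 + o\right)^{2}$
$H = 2154$
$H z{\left(10,7 \right)} = 2154 \left(10 + \left(-2 + 10\right)^{2}\right) = 2154 \left(10 + 8^{2}\right) = 2154 \left(10 + 64\right) = 2154 \cdot 74 = 159396$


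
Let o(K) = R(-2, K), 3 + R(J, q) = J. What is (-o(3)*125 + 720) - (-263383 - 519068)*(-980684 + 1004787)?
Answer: 18859417798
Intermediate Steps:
R(J, q) = -3 + J
o(K) = -5 (o(K) = -3 - 2 = -5)
(-o(3)*125 + 720) - (-263383 - 519068)*(-980684 + 1004787) = (-1*(-5)*125 + 720) - (-263383 - 519068)*(-980684 + 1004787) = (5*125 + 720) - (-782451)*24103 = (625 + 720) - 1*(-18859416453) = 1345 + 18859416453 = 18859417798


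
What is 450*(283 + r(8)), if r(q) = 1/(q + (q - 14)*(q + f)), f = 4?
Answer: 4074975/32 ≈ 1.2734e+5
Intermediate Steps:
r(q) = 1/(q + (-14 + q)*(4 + q)) (r(q) = 1/(q + (q - 14)*(q + 4)) = 1/(q + (-14 + q)*(4 + q)))
450*(283 + r(8)) = 450*(283 + 1/(-56 + 8² - 9*8)) = 450*(283 + 1/(-56 + 64 - 72)) = 450*(283 + 1/(-64)) = 450*(283 - 1/64) = 450*(18111/64) = 4074975/32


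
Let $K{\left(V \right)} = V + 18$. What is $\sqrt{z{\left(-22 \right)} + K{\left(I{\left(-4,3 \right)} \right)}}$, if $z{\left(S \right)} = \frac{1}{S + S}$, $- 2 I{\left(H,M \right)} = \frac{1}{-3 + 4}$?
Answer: $\frac{\sqrt{8459}}{22} \approx 4.1806$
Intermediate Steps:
$I{\left(H,M \right)} = - \frac{1}{2}$ ($I{\left(H,M \right)} = - \frac{1}{2 \left(-3 + 4\right)} = - \frac{1}{2 \cdot 1} = \left(- \frac{1}{2}\right) 1 = - \frac{1}{2}$)
$K{\left(V \right)} = 18 + V$
$z{\left(S \right)} = \frac{1}{2 S}$
$\sqrt{z{\left(-22 \right)} + K{\left(I{\left(-4,3 \right)} \right)}} = \sqrt{\frac{1}{2 \left(-22\right)} + \left(18 - \frac{1}{2}\right)} = \sqrt{\frac{1}{2} \left(- \frac{1}{22}\right) + \frac{35}{2}} = \sqrt{- \frac{1}{44} + \frac{35}{2}} = \sqrt{\frac{769}{44}} = \frac{\sqrt{8459}}{22}$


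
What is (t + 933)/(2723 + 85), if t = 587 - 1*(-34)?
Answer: 259/468 ≈ 0.55342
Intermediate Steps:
t = 621 (t = 587 + 34 = 621)
(t + 933)/(2723 + 85) = (621 + 933)/(2723 + 85) = 1554/2808 = 1554*(1/2808) = 259/468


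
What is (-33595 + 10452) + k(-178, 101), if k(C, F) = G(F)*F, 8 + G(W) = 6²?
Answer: -20315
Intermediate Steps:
G(W) = 28 (G(W) = -8 + 6² = -8 + 36 = 28)
k(C, F) = 28*F
(-33595 + 10452) + k(-178, 101) = (-33595 + 10452) + 28*101 = -23143 + 2828 = -20315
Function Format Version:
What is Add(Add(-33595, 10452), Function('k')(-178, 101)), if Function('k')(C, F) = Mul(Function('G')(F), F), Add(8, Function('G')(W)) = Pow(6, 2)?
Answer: -20315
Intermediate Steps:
Function('G')(W) = 28 (Function('G')(W) = Add(-8, Pow(6, 2)) = Add(-8, 36) = 28)
Function('k')(C, F) = Mul(28, F)
Add(Add(-33595, 10452), Function('k')(-178, 101)) = Add(Add(-33595, 10452), Mul(28, 101)) = Add(-23143, 2828) = -20315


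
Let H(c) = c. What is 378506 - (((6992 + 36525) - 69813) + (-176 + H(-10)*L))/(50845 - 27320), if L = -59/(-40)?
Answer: 35617520547/94100 ≈ 3.7851e+5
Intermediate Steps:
L = 59/40 (L = -59*(-1/40) = 59/40 ≈ 1.4750)
378506 - (((6992 + 36525) - 69813) + (-176 + H(-10)*L))/(50845 - 27320) = 378506 - (((6992 + 36525) - 69813) + (-176 - 10*59/40))/(50845 - 27320) = 378506 - ((43517 - 69813) + (-176 - 59/4))/23525 = 378506 - (-26296 - 763/4)/23525 = 378506 - (-105947)/(4*23525) = 378506 - 1*(-105947/94100) = 378506 + 105947/94100 = 35617520547/94100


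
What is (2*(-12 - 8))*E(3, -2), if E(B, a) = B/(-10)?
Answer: 12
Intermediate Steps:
E(B, a) = -B/10 (E(B, a) = B*(-⅒) = -B/10)
(2*(-12 - 8))*E(3, -2) = (2*(-12 - 8))*(-⅒*3) = (2*(-20))*(-3/10) = -40*(-3/10) = 12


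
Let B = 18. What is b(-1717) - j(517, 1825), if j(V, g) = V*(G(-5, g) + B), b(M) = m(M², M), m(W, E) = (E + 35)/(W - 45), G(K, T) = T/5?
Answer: -291872571083/1474022 ≈ -1.9801e+5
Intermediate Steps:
G(K, T) = T/5 (G(K, T) = T*(⅕) = T/5)
m(W, E) = (35 + E)/(-45 + W)
b(M) = (35 + M)/(-45 + M²)
j(V, g) = V*(18 + g/5) (j(V, g) = V*(g/5 + 18) = V*(18 + g/5))
b(-1717) - j(517, 1825) = (35 - 1717)/(-45 + (-1717)²) - 517*(90 + 1825)/5 = -1682/(-45 + 2948089) - 517*1915/5 = -1682/2948044 - 1*198011 = (1/2948044)*(-1682) - 198011 = -841/1474022 - 198011 = -291872571083/1474022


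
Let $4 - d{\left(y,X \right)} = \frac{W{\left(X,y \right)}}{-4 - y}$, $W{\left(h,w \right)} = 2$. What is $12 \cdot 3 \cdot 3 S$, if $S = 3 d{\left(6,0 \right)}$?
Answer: $\frac{6804}{5} \approx 1360.8$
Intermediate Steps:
$d{\left(y,X \right)} = 4 - \frac{2}{-4 - y}$
$S = \frac{63}{5}$ ($S = 3 \frac{2 \left(9 + 2 \cdot 6\right)}{4 + 6} = 3 \frac{2 \left(9 + 12\right)}{10} = 3 \cdot 2 \cdot \frac{1}{10} \cdot 21 = 3 \cdot \frac{21}{5} = \frac{63}{5} \approx 12.6$)
$12 \cdot 3 \cdot 3 S = 12 \cdot 3 \cdot 3 \cdot \frac{63}{5} = 12 \cdot 9 \cdot \frac{63}{5} = 108 \cdot \frac{63}{5} = \frac{6804}{5}$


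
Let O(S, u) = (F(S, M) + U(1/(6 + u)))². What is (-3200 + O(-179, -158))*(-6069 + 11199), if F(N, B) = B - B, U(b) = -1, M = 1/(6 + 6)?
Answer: -16410870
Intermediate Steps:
M = 1/12 ≈ 0.083333
F(N, B) = 0
O(S, u) = 1 (O(S, u) = (0 - 1)² = (-1)² = 1)
(-3200 + O(-179, -158))*(-6069 + 11199) = (-3200 + 1)*(-6069 + 11199) = -3199*5130 = -16410870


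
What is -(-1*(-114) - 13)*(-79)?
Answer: 7979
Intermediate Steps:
-(-1*(-114) - 13)*(-79) = -(114 - 13)*(-79) = -101*(-79) = -1*(-7979) = 7979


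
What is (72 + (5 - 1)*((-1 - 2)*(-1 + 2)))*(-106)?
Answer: -6360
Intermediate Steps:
(72 + (5 - 1)*((-1 - 2)*(-1 + 2)))*(-106) = (72 + 4*(-3*1))*(-106) = (72 + 4*(-3))*(-106) = (72 - 12)*(-106) = 60*(-106) = -6360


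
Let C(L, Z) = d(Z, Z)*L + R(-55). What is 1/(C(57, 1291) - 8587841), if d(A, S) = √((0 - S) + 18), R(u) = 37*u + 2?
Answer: -8589874/73785939471853 - 57*I*√1273/73785939471853 ≈ -1.1642e-7 - 2.7562e-11*I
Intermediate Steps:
R(u) = 2 + 37*u
d(A, S) = √(18 - S) (d(A, S) = √(-S + 18) = √(18 - S))
C(L, Z) = -2033 + L*√(18 - Z) (C(L, Z) = √(18 - Z)*L + (2 + 37*(-55)) = L*√(18 - Z) + (2 - 2035) = L*√(18 - Z) - 2033 = -2033 + L*√(18 - Z))
1/(C(57, 1291) - 8587841) = 1/((-2033 + 57*√(18 - 1*1291)) - 8587841) = 1/((-2033 + 57*√(18 - 1291)) - 8587841) = 1/((-2033 + 57*√(-1273)) - 8587841) = 1/((-2033 + 57*(I*√1273)) - 8587841) = 1/((-2033 + 57*I*√1273) - 8587841) = 1/(-8589874 + 57*I*√1273)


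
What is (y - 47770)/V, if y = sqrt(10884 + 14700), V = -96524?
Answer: 23885/48262 - sqrt(1599)/24131 ≈ 0.49325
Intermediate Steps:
y = 4*sqrt(1599) (y = sqrt(25584) = 4*sqrt(1599) ≈ 159.95)
(y - 47770)/V = (4*sqrt(1599) - 47770)/(-96524) = (-47770 + 4*sqrt(1599))*(-1/96524) = 23885/48262 - sqrt(1599)/24131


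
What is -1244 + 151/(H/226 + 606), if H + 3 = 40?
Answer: -170385166/136993 ≈ -1243.8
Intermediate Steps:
H = 37 (H = -3 + 40 = 37)
-1244 + 151/(H/226 + 606) = -1244 + 151/(37/226 + 606) = -1244 + 151/(136993/226) = -1244 + 151*(226/136993) = -1244 + 34126/136993 = -170385166/136993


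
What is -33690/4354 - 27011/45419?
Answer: -823886002/98877163 ≈ -8.3324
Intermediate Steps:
-33690/4354 - 27011/45419 = -33690*1/4354 - 27011*1/45419 = -16845/2177 - 27011/45419 = -823886002/98877163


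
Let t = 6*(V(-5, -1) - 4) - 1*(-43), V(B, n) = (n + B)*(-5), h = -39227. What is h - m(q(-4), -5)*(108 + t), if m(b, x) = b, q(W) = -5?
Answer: -37692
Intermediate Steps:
V(B, n) = -5*B - 5*n (V(B, n) = (B + n)*(-5) = -5*B - 5*n)
t = 199 (t = 6*((-5*(-5) - 5*(-1)) - 4) - 1*(-43) = 6*((25 + 5) - 4) + 43 = 6*(30 - 4) + 43 = 6*26 + 43 = 156 + 43 = 199)
h - m(q(-4), -5)*(108 + t) = -39227 - (-5)*(108 + 199) = -39227 - (-5)*307 = -39227 - 1*(-1535) = -39227 + 1535 = -37692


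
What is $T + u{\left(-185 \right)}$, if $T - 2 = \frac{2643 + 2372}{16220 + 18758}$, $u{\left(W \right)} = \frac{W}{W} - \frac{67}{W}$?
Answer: $\frac{22684091}{6470930} \approx 3.5055$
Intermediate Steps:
$u{\left(W \right)} = 1 - \frac{67}{W}$
$T = \frac{74971}{34978}$ ($T = 2 + \frac{2643 + 2372}{16220 + 18758} = 2 + \frac{5015}{34978} = \frac{74971}{34978} \approx 2.1434$)
$T + u{\left(-185 \right)} = \frac{74971}{34978} + \frac{-67 - 185}{-185} = \frac{74971}{34978} - - \frac{252}{185} = \frac{74971}{34978} + \frac{252}{185} = \frac{22684091}{6470930}$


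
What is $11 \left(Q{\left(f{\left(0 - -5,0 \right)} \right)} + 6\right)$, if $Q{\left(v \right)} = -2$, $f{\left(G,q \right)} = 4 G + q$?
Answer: $44$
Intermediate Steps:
$f{\left(G,q \right)} = q + 4 G$
$11 \left(Q{\left(f{\left(0 - -5,0 \right)} \right)} + 6\right) = 11 \left(-2 + 6\right) = 11 \cdot 4 = 44$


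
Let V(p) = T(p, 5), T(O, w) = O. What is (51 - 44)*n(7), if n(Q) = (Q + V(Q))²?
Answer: 1372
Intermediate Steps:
V(p) = p
n(Q) = 4*Q² (n(Q) = (Q + Q)² = (2*Q)² = 4*Q²)
(51 - 44)*n(7) = (51 - 44)*(4*7²) = 7*(4*49) = 7*196 = 1372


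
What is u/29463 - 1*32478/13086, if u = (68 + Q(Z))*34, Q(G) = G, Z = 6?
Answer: -17110647/7139867 ≈ -2.3965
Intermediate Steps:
u = 2516 (u = (68 + 6)*34 = 74*34 = 2516)
u/29463 - 1*32478/13086 = 2516/29463 - 1*32478/13086 = 2516*(1/29463) - 32478*1/13086 = 2516/29463 - 5413/2181 = -17110647/7139867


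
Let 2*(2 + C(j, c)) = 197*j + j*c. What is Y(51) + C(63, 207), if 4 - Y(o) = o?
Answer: 12677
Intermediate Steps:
C(j, c) = -2 + 197*j/2 + c*j/2 (C(j, c) = -2 + (197*j + j*c)/2 = -2 + (197*j + c*j)/2 = -2 + (197*j/2 + c*j/2) = -2 + 197*j/2 + c*j/2)
Y(o) = 4 - o
Y(51) + C(63, 207) = (4 - 1*51) + (-2 + (197/2)*63 + (½)*207*63) = (4 - 51) + (-2 + 12411/2 + 13041/2) = -47 + 12724 = 12677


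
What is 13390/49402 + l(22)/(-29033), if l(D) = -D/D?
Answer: 194400636/717144133 ≈ 0.27108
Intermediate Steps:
l(D) = -1 (l(D) = -1*1 = -1)
13390/49402 + l(22)/(-29033) = 13390/49402 - 1/(-29033) = 13390*(1/49402) - 1*(-1/29033) = 6695/24701 + 1/29033 = 194400636/717144133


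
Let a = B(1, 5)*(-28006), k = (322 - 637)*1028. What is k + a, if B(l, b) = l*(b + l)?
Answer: -491856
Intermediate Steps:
k = -323820 (k = -315*1028 = -323820)
a = -168036 (a = (1*(5 + 1))*(-28006) = (1*6)*(-28006) = 6*(-28006) = -168036)
k + a = -323820 - 168036 = -491856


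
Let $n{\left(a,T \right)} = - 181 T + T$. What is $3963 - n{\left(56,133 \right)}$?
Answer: $27903$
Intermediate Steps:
$n{\left(a,T \right)} = - 180 T$
$3963 - n{\left(56,133 \right)} = 3963 - \left(-180\right) 133 = 3963 - -23940 = 3963 + 23940 = 27903$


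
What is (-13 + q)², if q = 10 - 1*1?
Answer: 16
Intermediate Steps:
q = 9 (q = 10 - 1 = 9)
(-13 + q)² = (-13 + 9)² = (-4)² = 16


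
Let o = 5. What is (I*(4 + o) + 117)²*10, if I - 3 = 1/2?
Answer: 441045/2 ≈ 2.2052e+5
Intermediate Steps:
I = 7/2 (I = 3 + 1/2 = 3 + ½ = 7/2 ≈ 3.5000)
(I*(4 + o) + 117)²*10 = (7*(4 + 5)/2 + 117)²*10 = ((7/2)*9 + 117)²*10 = (63/2 + 117)²*10 = (297/2)²*10 = (88209/4)*10 = 441045/2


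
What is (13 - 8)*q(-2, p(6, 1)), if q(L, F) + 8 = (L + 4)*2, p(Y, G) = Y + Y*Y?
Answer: -20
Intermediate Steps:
p(Y, G) = Y + Y**2
q(L, F) = 2*L (q(L, F) = -8 + (L + 4)*2 = -8 + (4 + L)*2 = -8 + (8 + 2*L) = 2*L)
(13 - 8)*q(-2, p(6, 1)) = (13 - 8)*(2*(-2)) = 5*(-4) = -20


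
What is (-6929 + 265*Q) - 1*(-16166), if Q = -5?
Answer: 7912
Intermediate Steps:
(-6929 + 265*Q) - 1*(-16166) = (-6929 + 265*(-5)) - 1*(-16166) = (-6929 - 1325) + 16166 = -8254 + 16166 = 7912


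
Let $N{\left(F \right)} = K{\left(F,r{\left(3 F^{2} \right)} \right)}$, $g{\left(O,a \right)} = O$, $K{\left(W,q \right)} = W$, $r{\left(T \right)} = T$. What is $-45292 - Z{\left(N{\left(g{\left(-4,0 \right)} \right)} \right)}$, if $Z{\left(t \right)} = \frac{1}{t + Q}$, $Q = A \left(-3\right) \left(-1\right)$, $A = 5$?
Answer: $- \frac{498213}{11} \approx -45292.0$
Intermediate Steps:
$Q = 15$ ($Q = 5 \left(-3\right) \left(-1\right) = \left(-15\right) \left(-1\right) = 15$)
$N{\left(F \right)} = F$
$Z{\left(t \right)} = \frac{1}{15 + t}$ ($Z{\left(t \right)} = \frac{1}{t + 15} = \frac{1}{15 + t}$)
$-45292 - Z{\left(N{\left(g{\left(-4,0 \right)} \right)} \right)} = -45292 - \frac{1}{15 - 4} = -45292 - \frac{1}{11} = - \frac{498213}{11}$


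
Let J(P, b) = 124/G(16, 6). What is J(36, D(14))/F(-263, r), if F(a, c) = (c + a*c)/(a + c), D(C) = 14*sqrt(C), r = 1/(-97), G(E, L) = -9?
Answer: 527248/393 ≈ 1341.6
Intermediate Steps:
r = -1/97 ≈ -0.010309
J(P, b) = -124/9 (J(P, b) = 124/(-9) = 124*(-1/9) = -124/9)
F(a, c) = (c + a*c)/(a + c)
J(36, D(14))/F(-263, r) = -124*(-97*(-263 - 1/97)/(1 - 263))/9 = -124/(9*((-1/97*(-262)/(-25512/97)))) = -124/(9*((-1/97*(-97/25512)*(-262)))) = -124/(9*(-131/12756)) = -124/9*(-12756/131) = 527248/393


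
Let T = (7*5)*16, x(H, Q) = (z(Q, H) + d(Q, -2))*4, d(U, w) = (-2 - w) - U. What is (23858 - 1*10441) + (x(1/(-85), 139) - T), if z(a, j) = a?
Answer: 12857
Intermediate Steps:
d(U, w) = -2 - U - w
x(H, Q) = 0 (x(H, Q) = (Q + (-2 - Q - 1*(-2)))*4 = (Q + (-2 - Q + 2))*4 = (Q - Q)*4 = 0*4 = 0)
T = 560 (T = 35*16 = 560)
(23858 - 1*10441) + (x(1/(-85), 139) - T) = (23858 - 1*10441) + (0 - 1*560) = (23858 - 10441) + (0 - 560) = 13417 - 560 = 12857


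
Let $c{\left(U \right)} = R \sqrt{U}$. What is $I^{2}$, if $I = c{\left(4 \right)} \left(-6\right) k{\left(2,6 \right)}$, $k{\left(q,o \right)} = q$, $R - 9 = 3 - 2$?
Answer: $57600$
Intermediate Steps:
$R = 10$ ($R = 9 + \left(3 - 2\right) = 9 + 1 = 10$)
$c{\left(U \right)} = 10 \sqrt{U}$
$I = -240$ ($I = 10 \sqrt{4} \left(-6\right) 2 = 10 \cdot 2 \left(-6\right) 2 = 20 \left(-6\right) 2 = \left(-120\right) 2 = -240$)
$I^{2} = \left(-240\right)^{2} = 57600$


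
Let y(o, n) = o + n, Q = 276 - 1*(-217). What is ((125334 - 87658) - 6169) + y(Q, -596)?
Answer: 31404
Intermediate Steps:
Q = 493 (Q = 276 + 217 = 493)
y(o, n) = n + o
((125334 - 87658) - 6169) + y(Q, -596) = ((125334 - 87658) - 6169) + (-596 + 493) = (37676 - 6169) - 103 = 31507 - 103 = 31404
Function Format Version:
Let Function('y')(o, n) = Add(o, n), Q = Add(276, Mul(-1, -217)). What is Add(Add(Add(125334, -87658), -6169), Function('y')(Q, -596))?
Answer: 31404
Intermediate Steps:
Q = 493 (Q = Add(276, 217) = 493)
Function('y')(o, n) = Add(n, o)
Add(Add(Add(125334, -87658), -6169), Function('y')(Q, -596)) = Add(Add(Add(125334, -87658), -6169), Add(-596, 493)) = Add(Add(37676, -6169), -103) = Add(31507, -103) = 31404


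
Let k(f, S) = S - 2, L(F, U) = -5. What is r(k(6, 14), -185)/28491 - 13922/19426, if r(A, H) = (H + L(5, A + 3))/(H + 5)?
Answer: -3569680771/4981195494 ≈ -0.71663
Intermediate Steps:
k(f, S) = -2 + S
r(A, H) = (-5 + H)/(5 + H) (r(A, H) = (H - 5)/(H + 5) = (-5 + H)/(5 + H))
r(k(6, 14), -185)/28491 - 13922/19426 = ((-5 - 185)/(5 - 185))/28491 - 13922/19426 = (-190/(-180))*(1/28491) - 13922*1/19426 = -1/180*(-190)*(1/28491) - 6961/9713 = (19/18)*(1/28491) - 6961/9713 = 19/512838 - 6961/9713 = -3569680771/4981195494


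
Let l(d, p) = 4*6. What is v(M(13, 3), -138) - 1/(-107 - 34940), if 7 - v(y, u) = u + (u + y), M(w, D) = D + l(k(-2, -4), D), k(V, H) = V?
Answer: 8972033/35047 ≈ 256.00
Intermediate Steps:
l(d, p) = 24
M(w, D) = 24 + D (M(w, D) = D + 24 = 24 + D)
v(y, u) = 7 - y - 2*u (v(y, u) = 7 - (u + (u + y)) = 7 - (y + 2*u) = 7 + (-y - 2*u) = 7 - y - 2*u)
v(M(13, 3), -138) - 1/(-107 - 34940) = (7 - (24 + 3) - 2*(-138)) - 1/(-107 - 34940) = (7 - 1*27 + 276) - 1/(-35047) = (7 - 27 + 276) - 1*(-1/35047) = 256 + 1/35047 = 8972033/35047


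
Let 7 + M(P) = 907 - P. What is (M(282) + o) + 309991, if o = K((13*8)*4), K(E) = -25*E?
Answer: 300209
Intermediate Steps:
M(P) = 900 - P (M(P) = -7 + (907 - P) = 900 - P)
o = -10400 (o = -25*13*8*4 = -2600*4 = -25*416 = -10400)
(M(282) + o) + 309991 = ((900 - 1*282) - 10400) + 309991 = ((900 - 282) - 10400) + 309991 = (618 - 10400) + 309991 = -9782 + 309991 = 300209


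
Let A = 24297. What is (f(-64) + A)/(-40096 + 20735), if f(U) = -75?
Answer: -24222/19361 ≈ -1.2511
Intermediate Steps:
(f(-64) + A)/(-40096 + 20735) = (-75 + 24297)/(-40096 + 20735) = 24222/(-19361) = 24222*(-1/19361) = -24222/19361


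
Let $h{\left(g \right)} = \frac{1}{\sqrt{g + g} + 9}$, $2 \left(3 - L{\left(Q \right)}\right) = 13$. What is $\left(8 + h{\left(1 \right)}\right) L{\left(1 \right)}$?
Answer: $- \frac{4487}{158} + \frac{7 \sqrt{2}}{158} \approx -28.336$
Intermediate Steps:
$L{\left(Q \right)} = - \frac{7}{2}$ ($L{\left(Q \right)} = 3 - \frac{13}{2} = - \frac{7}{2}$)
$h{\left(g \right)} = \frac{1}{9 + \sqrt{2} \sqrt{g}}$ ($h{\left(g \right)} = \frac{1}{\sqrt{2 g} + 9} = \frac{1}{\sqrt{2} \sqrt{g} + 9} = \frac{1}{9 + \sqrt{2} \sqrt{g}}$)
$\left(8 + h{\left(1 \right)}\right) L{\left(1 \right)} = \left(8 + \frac{1}{9 + \sqrt{2} \sqrt{1}}\right) \left(- \frac{7}{2}\right) = \left(8 + \frac{1}{9 + \sqrt{2} \cdot 1}\right) \left(- \frac{7}{2}\right) = \left(8 + \frac{1}{9 + \sqrt{2}}\right) \left(- \frac{7}{2}\right) = -28 - \frac{7}{2 \left(9 + \sqrt{2}\right)}$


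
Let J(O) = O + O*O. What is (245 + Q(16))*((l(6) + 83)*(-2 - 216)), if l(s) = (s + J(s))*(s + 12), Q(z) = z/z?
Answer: -50785716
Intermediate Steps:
Q(z) = 1
J(O) = O + O²
l(s) = (12 + s)*(s + s*(1 + s)) (l(s) = (s + s*(1 + s))*(s + 12) = (s + s*(1 + s))*(12 + s) = (12 + s)*(s + s*(1 + s)))
(245 + Q(16))*((l(6) + 83)*(-2 - 216)) = (245 + 1)*((6*(24 + 6² + 14*6) + 83)*(-2 - 216)) = 246*((6*(24 + 36 + 84) + 83)*(-218)) = 246*((6*144 + 83)*(-218)) = 246*((864 + 83)*(-218)) = 246*(947*(-218)) = 246*(-206446) = -50785716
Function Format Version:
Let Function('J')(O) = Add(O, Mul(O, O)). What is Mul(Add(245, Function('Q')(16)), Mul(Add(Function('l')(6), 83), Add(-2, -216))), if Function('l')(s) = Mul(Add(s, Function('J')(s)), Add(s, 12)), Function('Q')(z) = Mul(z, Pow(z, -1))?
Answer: -50785716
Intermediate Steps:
Function('Q')(z) = 1
Function('J')(O) = Add(O, Pow(O, 2))
Function('l')(s) = Mul(Add(12, s), Add(s, Mul(s, Add(1, s)))) (Function('l')(s) = Mul(Add(s, Mul(s, Add(1, s))), Add(s, 12)) = Mul(Add(s, Mul(s, Add(1, s))), Add(12, s)) = Mul(Add(12, s), Add(s, Mul(s, Add(1, s)))))
Mul(Add(245, Function('Q')(16)), Mul(Add(Function('l')(6), 83), Add(-2, -216))) = Mul(Add(245, 1), Mul(Add(Mul(6, Add(24, Pow(6, 2), Mul(14, 6))), 83), Add(-2, -216))) = Mul(246, Mul(Add(Mul(6, Add(24, 36, 84)), 83), -218)) = Mul(246, Mul(Add(Mul(6, 144), 83), -218)) = Mul(246, Mul(Add(864, 83), -218)) = Mul(246, Mul(947, -218)) = Mul(246, -206446) = -50785716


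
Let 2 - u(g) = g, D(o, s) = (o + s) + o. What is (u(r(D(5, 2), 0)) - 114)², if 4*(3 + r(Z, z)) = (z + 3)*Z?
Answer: 13924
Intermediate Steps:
D(o, s) = s + 2*o
r(Z, z) = -3 + Z*(3 + z)/4 (r(Z, z) = -3 + ((z + 3)*Z)/4 = -3 + ((3 + z)*Z)/4 = -3 + (Z*(3 + z))/4 = -3 + Z*(3 + z)/4)
u(g) = 2 - g
(u(r(D(5, 2), 0)) - 114)² = ((2 - (-3 + 3*(2 + 2*5)/4 + (¼)*(2 + 2*5)*0)) - 114)² = ((2 - (-3 + 3*(2 + 10)/4 + (¼)*(2 + 10)*0)) - 114)² = ((2 - (-3 + (¾)*12 + (¼)*12*0)) - 114)² = ((2 - (-3 + 9 + 0)) - 114)² = ((2 - 1*6) - 114)² = ((2 - 6) - 114)² = (-4 - 114)² = (-118)² = 13924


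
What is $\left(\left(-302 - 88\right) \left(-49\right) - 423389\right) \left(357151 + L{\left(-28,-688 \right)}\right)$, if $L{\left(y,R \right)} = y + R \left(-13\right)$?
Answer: $-147993200693$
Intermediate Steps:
$L{\left(y,R \right)} = y - 13 R$
$\left(\left(-302 - 88\right) \left(-49\right) - 423389\right) \left(357151 + L{\left(-28,-688 \right)}\right) = \left(\left(-302 - 88\right) \left(-49\right) - 423389\right) \left(357151 - -8916\right) = \left(\left(-302 - 88\right) \left(-49\right) - 423389\right) \left(357151 + \left(-28 + 8944\right)\right) = \left(\left(-390\right) \left(-49\right) - 423389\right) \left(357151 + 8916\right) = \left(19110 - 423389\right) 366067 = \left(-404279\right) 366067 = -147993200693$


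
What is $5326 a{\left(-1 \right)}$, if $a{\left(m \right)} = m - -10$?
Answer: $47934$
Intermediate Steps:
$a{\left(m \right)} = 10 + m$ ($a{\left(m \right)} = m + 10 = 10 + m$)
$5326 a{\left(-1 \right)} = 5326 \left(10 - 1\right) = 5326 \cdot 9 = 47934$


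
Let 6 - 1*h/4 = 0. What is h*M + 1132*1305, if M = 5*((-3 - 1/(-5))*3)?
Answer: 1476252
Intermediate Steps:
h = 24 (h = 24 - 4*0 = 24 + 0 = 24)
M = -42 (M = 5*((-3 - 1*(-⅕))*3) = 5*((-3 + ⅕)*3) = 5*(-14/5*3) = 5*(-42/5) = -42)
h*M + 1132*1305 = 24*(-42) + 1132*1305 = -1008 + 1477260 = 1476252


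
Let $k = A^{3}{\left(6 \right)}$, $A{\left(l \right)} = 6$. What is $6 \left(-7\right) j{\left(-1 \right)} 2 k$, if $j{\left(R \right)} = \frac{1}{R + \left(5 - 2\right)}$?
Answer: $-9072$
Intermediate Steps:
$j{\left(R \right)} = \frac{1}{3 + R}$ ($j{\left(R \right)} = \frac{1}{R + \left(5 - 2\right)} = \frac{1}{R + 3} = \frac{1}{3 + R}$)
$k = 216$ ($k = 6^{3} = 216$)
$6 \left(-7\right) j{\left(-1 \right)} 2 k = 6 \left(-7\right) \frac{1}{3 - 1} \cdot 2 \cdot 216 = - 42 \cdot \frac{1}{2} \cdot 2 \cdot 216 = - 42 \cdot 1 \cdot 216 = \left(-42\right) 216 = -9072$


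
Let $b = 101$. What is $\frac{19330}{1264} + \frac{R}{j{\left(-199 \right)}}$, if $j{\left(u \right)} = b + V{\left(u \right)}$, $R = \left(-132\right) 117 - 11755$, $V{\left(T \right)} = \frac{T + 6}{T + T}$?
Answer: $- \frac{6451148649}{25527112} \approx -252.72$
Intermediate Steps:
$V{\left(T \right)} = \frac{6 + T}{2 T}$
$R = -27199$ ($R = -15444 - 11755 = -27199$)
$j{\left(u \right)} = 101 + \frac{6 + u}{2 u}$
$\frac{19330}{1264} + \frac{R}{j{\left(-199 \right)}} = \frac{19330}{1264} - \frac{27199}{\frac{203}{2} + \frac{3}{-199}} = 19330 \cdot \frac{1}{1264} - \frac{27199}{\frac{203}{2} + 3 \left(- \frac{1}{199}\right)} = \frac{9665}{632} - \frac{27199}{\frac{203}{2} - \frac{3}{199}} = \frac{9665}{632} - \frac{27199}{\frac{40391}{398}} = \frac{9665}{632} - \frac{10825202}{40391} = - \frac{6451148649}{25527112}$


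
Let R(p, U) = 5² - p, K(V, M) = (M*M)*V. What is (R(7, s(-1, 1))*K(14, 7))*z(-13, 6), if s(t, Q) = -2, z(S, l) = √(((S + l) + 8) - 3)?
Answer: 12348*I*√2 ≈ 17463.0*I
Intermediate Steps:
K(V, M) = V*M² (K(V, M) = M²*V = V*M²)
z(S, l) = √(5 + S + l) (z(S, l) = √((8 + S + l) - 3) = √(5 + S + l))
R(p, U) = 25 - p
(R(7, s(-1, 1))*K(14, 7))*z(-13, 6) = ((25 - 1*7)*(14*7²))*√(5 - 13 + 6) = ((25 - 7)*(14*49))*√(-2) = (18*686)*(I*√2) = 12348*(I*√2) = 12348*I*√2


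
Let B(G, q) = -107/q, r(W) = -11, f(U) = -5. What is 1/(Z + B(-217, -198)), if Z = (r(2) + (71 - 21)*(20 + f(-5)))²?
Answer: 198/108132065 ≈ 1.8311e-6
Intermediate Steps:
Z = 546121 (Z = (-11 + (71 - 21)*(20 - 5))² = (-11 + 50*15)² = (-11 + 750)² = 739² = 546121)
1/(Z + B(-217, -198)) = 1/(546121 - 107/(-198)) = 1/(546121 - 107*(-1/198)) = 1/(546121 + 107/198) = 1/(108132065/198) = 198/108132065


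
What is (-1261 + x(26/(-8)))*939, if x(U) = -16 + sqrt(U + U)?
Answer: -1199103 + 939*I*sqrt(26)/2 ≈ -1.1991e+6 + 2394.0*I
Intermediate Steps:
x(U) = -16 + sqrt(2)*sqrt(U) (x(U) = -16 + sqrt(2*U) = -16 + sqrt(2)*sqrt(U))
(-1261 + x(26/(-8)))*939 = (-1261 + (-16 + sqrt(2)*sqrt(26/(-8))))*939 = (-1261 + (-16 + sqrt(2)*sqrt(26*(-1/8))))*939 = (-1261 + (-16 + sqrt(2)*sqrt(-13/4)))*939 = (-1261 + (-16 + sqrt(2)*(I*sqrt(13)/2)))*939 = (-1261 + (-16 + I*sqrt(26)/2))*939 = (-1277 + I*sqrt(26)/2)*939 = -1199103 + 939*I*sqrt(26)/2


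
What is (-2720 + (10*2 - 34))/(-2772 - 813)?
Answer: 2734/3585 ≈ 0.76262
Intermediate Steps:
(-2720 + (10*2 - 34))/(-2772 - 813) = (-2720 + (20 - 34))/(-3585) = (-2720 - 14)*(-1/3585) = -2734*(-1/3585) = 2734/3585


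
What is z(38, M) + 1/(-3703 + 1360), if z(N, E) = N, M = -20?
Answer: 89033/2343 ≈ 38.000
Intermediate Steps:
z(38, M) + 1/(-3703 + 1360) = 38 + 1/(-3703 + 1360) = 38 + 1/(-2343) = 38 - 1/2343 = 89033/2343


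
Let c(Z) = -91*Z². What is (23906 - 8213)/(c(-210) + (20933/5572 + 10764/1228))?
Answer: -26844508572/6864803491717 ≈ -0.0039105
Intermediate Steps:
(23906 - 8213)/(c(-210) + (20933/5572 + 10764/1228)) = (23906 - 8213)/(-91*(-210)² + (20933/5572 + 10764/1228)) = 15693/(-91*44100 + (20933*(1/5572) + 10764*(1/1228))) = 15693/(-4013100 + (20933/5572 + 2691/307)) = 15693/(-4013100 + 21420683/1710604) = 15693/(-6864803491717/1710604) = 15693*(-1710604/6864803491717) = -26844508572/6864803491717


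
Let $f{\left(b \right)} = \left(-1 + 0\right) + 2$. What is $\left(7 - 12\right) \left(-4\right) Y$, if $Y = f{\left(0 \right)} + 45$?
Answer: $920$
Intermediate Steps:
$f{\left(b \right)} = 1$ ($f{\left(b \right)} = -1 + 2 = 1$)
$Y = 46$ ($Y = 1 + 45 = 46$)
$\left(7 - 12\right) \left(-4\right) Y = \left(7 - 12\right) \left(-4\right) 46 = \left(-5\right) \left(-4\right) 46 = 20 \cdot 46 = 920$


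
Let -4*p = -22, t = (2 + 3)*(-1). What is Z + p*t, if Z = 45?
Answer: 35/2 ≈ 17.500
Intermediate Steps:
t = -5 (t = 5*(-1) = -5)
p = 11/2 (p = -¼*(-22) = 11/2 ≈ 5.5000)
Z + p*t = 45 + (11/2)*(-5) = 45 - 55/2 = 35/2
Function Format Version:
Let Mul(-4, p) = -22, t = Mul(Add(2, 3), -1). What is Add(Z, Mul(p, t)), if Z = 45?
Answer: Rational(35, 2) ≈ 17.500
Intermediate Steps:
t = -5 (t = Mul(5, -1) = -5)
p = Rational(11, 2) (p = Mul(Rational(-1, 4), -22) = Rational(11, 2) ≈ 5.5000)
Add(Z, Mul(p, t)) = Add(45, Mul(Rational(11, 2), -5)) = Add(45, Rational(-55, 2)) = Rational(35, 2)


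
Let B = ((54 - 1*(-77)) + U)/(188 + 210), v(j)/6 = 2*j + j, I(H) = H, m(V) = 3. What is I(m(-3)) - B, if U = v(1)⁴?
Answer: -103913/398 ≈ -261.09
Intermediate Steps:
v(j) = 18*j (v(j) = 6*(2*j + j) = 6*(3*j) = 18*j)
U = 104976 (U = (18*1)⁴ = 18⁴ = 104976)
B = 105107/398 (B = ((54 - 1*(-77)) + 104976)/(188 + 210) = ((54 + 77) + 104976)/398 = (131 + 104976)*(1/398) = 105107*(1/398) = 105107/398 ≈ 264.09)
I(m(-3)) - B = 3 - 1*105107/398 = 3 - 105107/398 = -103913/398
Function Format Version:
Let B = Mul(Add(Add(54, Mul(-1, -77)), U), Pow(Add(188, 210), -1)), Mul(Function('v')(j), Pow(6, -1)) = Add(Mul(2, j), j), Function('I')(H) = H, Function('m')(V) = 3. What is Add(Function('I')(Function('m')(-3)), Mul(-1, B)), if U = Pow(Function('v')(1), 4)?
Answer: Rational(-103913, 398) ≈ -261.09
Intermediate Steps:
Function('v')(j) = Mul(18, j) (Function('v')(j) = Mul(6, Add(Mul(2, j), j)) = Mul(6, Mul(3, j)) = Mul(18, j))
U = 104976 (U = Pow(Mul(18, 1), 4) = Pow(18, 4) = 104976)
B = Rational(105107, 398) (B = Mul(Add(Add(54, Mul(-1, -77)), 104976), Pow(Add(188, 210), -1)) = Mul(Add(Add(54, 77), 104976), Pow(398, -1)) = Mul(Add(131, 104976), Rational(1, 398)) = Mul(105107, Rational(1, 398)) = Rational(105107, 398) ≈ 264.09)
Add(Function('I')(Function('m')(-3)), Mul(-1, B)) = Add(3, Mul(-1, Rational(105107, 398))) = Add(3, Rational(-105107, 398)) = Rational(-103913, 398)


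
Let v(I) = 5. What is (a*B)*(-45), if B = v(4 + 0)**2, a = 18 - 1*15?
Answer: -3375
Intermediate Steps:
a = 3 (a = 18 - 15 = 3)
B = 25 (B = 5**2 = 25)
(a*B)*(-45) = (3*25)*(-45) = 75*(-45) = -3375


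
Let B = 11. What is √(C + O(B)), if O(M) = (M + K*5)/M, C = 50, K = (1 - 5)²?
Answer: √7051/11 ≈ 7.6337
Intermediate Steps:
K = 16 (K = (-4)² = 16)
O(M) = (80 + M)/M (O(M) = (M + 16*5)/M = (M + 80)/M = (80 + M)/M)
√(C + O(B)) = √(50 + (80 + 11)/11) = √(50 + (1/11)*91) = √(50 + 91/11) = √(641/11) = √7051/11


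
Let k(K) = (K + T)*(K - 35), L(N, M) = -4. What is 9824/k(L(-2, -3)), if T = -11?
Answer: 9824/585 ≈ 16.793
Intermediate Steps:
k(K) = (-35 + K)*(-11 + K) (k(K) = (K - 11)*(K - 35) = (-11 + K)*(-35 + K) = (-35 + K)*(-11 + K))
9824/k(L(-2, -3)) = 9824/(385 + (-4)**2 - 46*(-4)) = 9824/(385 + 16 + 184) = 9824/585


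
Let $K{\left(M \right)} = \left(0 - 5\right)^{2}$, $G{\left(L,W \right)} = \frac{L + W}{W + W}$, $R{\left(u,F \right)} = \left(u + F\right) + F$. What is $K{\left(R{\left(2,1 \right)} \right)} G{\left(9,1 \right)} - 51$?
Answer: $74$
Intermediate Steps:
$R{\left(u,F \right)} = u + 2 F$ ($R{\left(u,F \right)} = \left(F + u\right) + F = u + 2 F$)
$G{\left(L,W \right)} = \frac{L + W}{2 W}$
$K{\left(M \right)} = 25$ ($K{\left(M \right)} = \left(-5\right)^{2} = 25$)
$K{\left(R{\left(2,1 \right)} \right)} G{\left(9,1 \right)} - 51 = 25 \frac{9 + 1}{2 \cdot 1} - 51 = 25 \cdot \frac{1}{2} \cdot 1 \cdot 10 - 51 = 25 \cdot 5 - 51 = 125 - 51 = 74$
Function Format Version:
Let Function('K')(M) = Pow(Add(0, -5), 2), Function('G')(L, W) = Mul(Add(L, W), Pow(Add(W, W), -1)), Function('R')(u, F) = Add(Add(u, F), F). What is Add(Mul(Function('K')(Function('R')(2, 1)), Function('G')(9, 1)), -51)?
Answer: 74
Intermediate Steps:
Function('R')(u, F) = Add(u, Mul(2, F)) (Function('R')(u, F) = Add(Add(F, u), F) = Add(u, Mul(2, F)))
Function('G')(L, W) = Mul(Rational(1, 2), Pow(W, -1), Add(L, W)) (Function('G')(L, W) = Mul(Add(L, W), Pow(Mul(2, W), -1)) = Mul(Add(L, W), Mul(Rational(1, 2), Pow(W, -1))) = Mul(Rational(1, 2), Pow(W, -1), Add(L, W)))
Function('K')(M) = 25 (Function('K')(M) = Pow(-5, 2) = 25)
Add(Mul(Function('K')(Function('R')(2, 1)), Function('G')(9, 1)), -51) = Add(Mul(25, Mul(Rational(1, 2), Pow(1, -1), Add(9, 1))), -51) = Add(Mul(25, Mul(Rational(1, 2), 1, 10)), -51) = Add(Mul(25, 5), -51) = Add(125, -51) = 74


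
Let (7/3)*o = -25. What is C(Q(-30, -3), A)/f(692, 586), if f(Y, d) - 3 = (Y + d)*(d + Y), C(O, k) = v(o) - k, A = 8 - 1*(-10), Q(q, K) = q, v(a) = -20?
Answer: -38/1633287 ≈ -2.3266e-5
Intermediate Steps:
o = -75/7 (o = (3/7)*(-25) = -75/7 ≈ -10.714)
A = 18 (A = 8 + 10 = 18)
C(O, k) = -20 - k
f(Y, d) = 3 + (Y + d)**2 (f(Y, d) = 3 + (Y + d)*(d + Y) = 3 + (Y + d)*(Y + d) = 3 + (Y + d)**2)
C(Q(-30, -3), A)/f(692, 586) = (-20 - 1*18)/(3 + (692 + 586)**2) = (-20 - 18)/(3 + 1278**2) = -38/(3 + 1633284) = -38/1633287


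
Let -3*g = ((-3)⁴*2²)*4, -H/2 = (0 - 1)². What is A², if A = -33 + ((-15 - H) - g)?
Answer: 148996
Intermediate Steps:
H = -2 (H = -2*(0 - 1)² = -2*(-1)² = -2*1 = -2)
g = -432 (g = -(-3)⁴*2²*4/3 = -81*4*4/3 = -108*4 = -⅓*1296 = -432)
A = 386 (A = -33 + ((-15 - 1*(-2)) - 1*(-432)) = -33 + ((-15 + 2) + 432) = -33 + (-13 + 432) = -33 + 419 = 386)
A² = 386² = 148996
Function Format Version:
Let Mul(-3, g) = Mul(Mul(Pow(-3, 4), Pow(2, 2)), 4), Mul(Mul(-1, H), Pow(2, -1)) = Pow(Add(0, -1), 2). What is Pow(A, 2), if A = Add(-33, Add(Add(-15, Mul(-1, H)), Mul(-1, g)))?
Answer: 148996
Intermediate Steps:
H = -2 (H = Mul(-2, Pow(Add(0, -1), 2)) = Mul(-2, Pow(-1, 2)) = Mul(-2, 1) = -2)
g = -432 (g = Mul(Rational(-1, 3), Mul(Mul(Pow(-3, 4), Pow(2, 2)), 4)) = Mul(Rational(-1, 3), Mul(Mul(81, 4), 4)) = Mul(Rational(-1, 3), Mul(324, 4)) = Mul(Rational(-1, 3), 1296) = -432)
A = 386 (A = Add(-33, Add(Add(-15, Mul(-1, -2)), Mul(-1, -432))) = Add(-33, Add(Add(-15, 2), 432)) = Add(-33, Add(-13, 432)) = Add(-33, 419) = 386)
Pow(A, 2) = Pow(386, 2) = 148996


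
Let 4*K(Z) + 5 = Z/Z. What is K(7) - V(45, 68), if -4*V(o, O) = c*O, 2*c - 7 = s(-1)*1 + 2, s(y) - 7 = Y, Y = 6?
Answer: 186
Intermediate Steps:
s(y) = 13 (s(y) = 7 + 6 = 13)
c = 11 (c = 7/2 + (13*1 + 2)/2 = 7/2 + (13 + 2)/2 = 7/2 + (1/2)*15 = 7/2 + 15/2 = 11)
K(Z) = -1 (K(Z) = -5/4 + (Z/Z)/4 = -5/4 + (1/4)*1 = -5/4 + 1/4 = -1)
V(o, O) = -11*O/4
K(7) - V(45, 68) = -1 - (-11)*68/4 = -1 - 1*(-187) = -1 + 187 = 186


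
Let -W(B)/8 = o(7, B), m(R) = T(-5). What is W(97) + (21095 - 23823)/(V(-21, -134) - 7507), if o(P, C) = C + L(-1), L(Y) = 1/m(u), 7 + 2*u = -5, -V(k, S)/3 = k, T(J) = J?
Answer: -7202382/9305 ≈ -774.03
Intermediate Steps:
V(k, S) = -3*k
u = -6 (u = -7/2 + (1/2)*(-5) = -7/2 - 5/2 = -6)
m(R) = -5
L(Y) = -1/5 (L(Y) = 1/(-5) = -1/5)
o(P, C) = -1/5 + C (o(P, C) = C - 1/5 = -1/5 + C)
W(B) = 8/5 - 8*B (W(B) = -8*(-1/5 + B) = 8/5 - 8*B)
W(97) + (21095 - 23823)/(V(-21, -134) - 7507) = (8/5 - 8*97) + (21095 - 23823)/(-3*(-21) - 7507) = (8/5 - 776) - 2728/(63 - 7507) = -3872/5 - 2728/(-7444) = -3872/5 - 2728*(-1/7444) = -3872/5 + 682/1861 = -7202382/9305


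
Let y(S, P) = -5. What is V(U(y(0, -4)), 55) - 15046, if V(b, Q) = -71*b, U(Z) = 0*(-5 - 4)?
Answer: -15046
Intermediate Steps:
U(Z) = 0 (U(Z) = 0*(-9) = 0)
V(U(y(0, -4)), 55) - 15046 = -71*0 - 15046 = 0 - 15046 = -15046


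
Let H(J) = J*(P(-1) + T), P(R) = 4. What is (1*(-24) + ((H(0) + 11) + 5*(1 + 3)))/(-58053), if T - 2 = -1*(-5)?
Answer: -7/58053 ≈ -0.00012058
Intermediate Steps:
T = 7 (T = 2 - 1*(-5) = 2 + 5 = 7)
H(J) = 11*J (H(J) = J*(4 + 7) = J*11 = 11*J)
(1*(-24) + ((H(0) + 11) + 5*(1 + 3)))/(-58053) = (1*(-24) + ((11*0 + 11) + 5*(1 + 3)))/(-58053) = (-24 + ((0 + 11) + 5*4))*(-1/58053) = (-24 + (11 + 20))*(-1/58053) = (-24 + 31)*(-1/58053) = 7*(-1/58053) = -7/58053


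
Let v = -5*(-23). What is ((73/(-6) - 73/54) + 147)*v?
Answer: 414460/27 ≈ 15350.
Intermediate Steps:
v = 115
((73/(-6) - 73/54) + 147)*v = ((73/(-6) - 73/54) + 147)*115 = ((73*(-⅙) - 73*1/54) + 147)*115 = ((-73/6 - 73/54) + 147)*115 = (-365/27 + 147)*115 = (3604/27)*115 = 414460/27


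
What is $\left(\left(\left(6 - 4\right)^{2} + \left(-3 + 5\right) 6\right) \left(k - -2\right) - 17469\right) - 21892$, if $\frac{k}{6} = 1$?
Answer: $-39233$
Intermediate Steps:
$k = 6$ ($k = 6 \cdot 1 = 6$)
$\left(\left(\left(6 - 4\right)^{2} + \left(-3 + 5\right) 6\right) \left(k - -2\right) - 17469\right) - 21892 = \left(\left(\left(6 - 4\right)^{2} + \left(-3 + 5\right) 6\right) \left(6 - -2\right) - 17469\right) - 21892 = \left(\left(2^{2} + 2 \cdot 6\right) \left(6 + 2\right) - 17469\right) - 21892 = \left(\left(4 + 12\right) 8 - 17469\right) - 21892 = \left(16 \cdot 8 - 17469\right) - 21892 = \left(128 - 17469\right) - 21892 = -17341 - 21892 = -39233$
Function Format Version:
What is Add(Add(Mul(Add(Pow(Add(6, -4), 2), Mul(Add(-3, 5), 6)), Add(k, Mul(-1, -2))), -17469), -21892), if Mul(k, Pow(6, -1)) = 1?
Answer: -39233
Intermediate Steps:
k = 6 (k = Mul(6, 1) = 6)
Add(Add(Mul(Add(Pow(Add(6, -4), 2), Mul(Add(-3, 5), 6)), Add(k, Mul(-1, -2))), -17469), -21892) = Add(Add(Mul(Add(Pow(Add(6, -4), 2), Mul(Add(-3, 5), 6)), Add(6, Mul(-1, -2))), -17469), -21892) = Add(Add(Mul(Add(Pow(2, 2), Mul(2, 6)), Add(6, 2)), -17469), -21892) = Add(Add(Mul(Add(4, 12), 8), -17469), -21892) = Add(Add(Mul(16, 8), -17469), -21892) = Add(Add(128, -17469), -21892) = Add(-17341, -21892) = -39233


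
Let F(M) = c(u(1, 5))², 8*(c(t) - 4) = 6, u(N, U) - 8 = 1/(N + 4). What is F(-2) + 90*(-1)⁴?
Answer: 1801/16 ≈ 112.56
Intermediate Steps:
u(N, U) = 8 + 1/(4 + N) (u(N, U) = 8 + 1/(N + 4) = 8 + 1/(4 + N))
c(t) = 19/4 (c(t) = 4 + (⅛)*6 = 4 + ¾ = 19/4)
F(M) = 361/16 (F(M) = (19/4)² = 361/16)
F(-2) + 90*(-1)⁴ = 361/16 + 90*(-1)⁴ = 361/16 + 90*1 = 361/16 + 90 = 1801/16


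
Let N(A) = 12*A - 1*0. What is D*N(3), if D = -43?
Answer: -1548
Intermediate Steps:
N(A) = 12*A (N(A) = 12*A + 0 = 12*A)
D*N(3) = -516*3 = -43*36 = -1548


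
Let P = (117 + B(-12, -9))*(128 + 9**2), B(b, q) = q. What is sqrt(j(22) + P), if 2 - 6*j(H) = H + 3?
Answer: sqrt(812454)/6 ≈ 150.23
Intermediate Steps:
j(H) = -1/6 - H/6 (j(H) = 1/3 - (H + 3)/6 = 1/3 - (3 + H)/6 = 1/3 + (-1/2 - H/6) = -1/6 - H/6)
P = 22572 (P = (117 - 9)*(128 + 9**2) = 108*(128 + 81) = 108*209 = 22572)
sqrt(j(22) + P) = sqrt((-1/6 - 1/6*22) + 22572) = sqrt((-1/6 - 11/3) + 22572) = sqrt(-23/6 + 22572) = sqrt(135409/6) = sqrt(812454)/6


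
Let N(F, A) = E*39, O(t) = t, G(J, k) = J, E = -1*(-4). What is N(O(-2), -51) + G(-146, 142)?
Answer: 10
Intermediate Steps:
E = 4
N(F, A) = 156 (N(F, A) = 4*39 = 156)
N(O(-2), -51) + G(-146, 142) = 156 - 146 = 10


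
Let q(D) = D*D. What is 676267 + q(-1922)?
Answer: 4370351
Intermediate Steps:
q(D) = D²
676267 + q(-1922) = 676267 + (-1922)² = 676267 + 3694084 = 4370351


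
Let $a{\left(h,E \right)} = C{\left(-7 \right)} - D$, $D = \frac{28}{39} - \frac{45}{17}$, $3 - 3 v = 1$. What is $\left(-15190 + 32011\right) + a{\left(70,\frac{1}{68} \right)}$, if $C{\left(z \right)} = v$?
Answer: $\frac{11154044}{663} \approx 16824.0$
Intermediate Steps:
$v = \frac{2}{3}$ ($v = 1 - \frac{1}{3} = \frac{2}{3} \approx 0.66667$)
$C{\left(z \right)} = \frac{2}{3}$
$D = - \frac{1279}{663}$ ($D = 28 \cdot \frac{1}{39} - \frac{45}{17} = \frac{28}{39} - \frac{45}{17} = - \frac{1279}{663} \approx -1.9291$)
$a{\left(h,E \right)} = \frac{1721}{663}$ ($a{\left(h,E \right)} = \frac{2}{3} - - \frac{1279}{663} = \frac{2}{3} + \frac{1279}{663} = \frac{1721}{663}$)
$\left(-15190 + 32011\right) + a{\left(70,\frac{1}{68} \right)} = \left(-15190 + 32011\right) + \frac{1721}{663} = 16821 + \frac{1721}{663} = \frac{11154044}{663}$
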